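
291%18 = 3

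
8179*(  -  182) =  - 1488578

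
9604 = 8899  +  705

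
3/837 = 1/279  =  0.00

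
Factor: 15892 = 2^2*29^1*137^1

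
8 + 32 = 40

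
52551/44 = 52551/44 = 1194.34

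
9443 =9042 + 401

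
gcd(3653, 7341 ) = 1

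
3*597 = 1791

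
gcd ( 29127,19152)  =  399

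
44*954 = 41976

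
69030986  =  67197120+1833866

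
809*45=36405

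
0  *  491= 0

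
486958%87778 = 48068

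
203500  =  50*4070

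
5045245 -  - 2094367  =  7139612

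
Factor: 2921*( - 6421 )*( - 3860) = 2^2* 5^1*23^1*127^1*193^1*6421^1 = 72397160260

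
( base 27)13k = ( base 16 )33e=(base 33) p5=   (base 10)830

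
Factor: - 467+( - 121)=-588 = - 2^2*3^1*7^2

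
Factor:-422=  - 2^1 * 211^1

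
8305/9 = 922 + 7/9 = 922.78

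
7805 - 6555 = 1250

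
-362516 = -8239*44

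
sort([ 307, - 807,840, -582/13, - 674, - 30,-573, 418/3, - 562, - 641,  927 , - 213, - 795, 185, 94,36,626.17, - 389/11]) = [ - 807, - 795,-674, - 641, - 573,-562,  -  213, - 582/13,-389/11, - 30, 36,94,418/3 , 185,307,  626.17, 840 , 927 ] 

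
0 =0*31003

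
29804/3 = 9934 + 2/3 = 9934.67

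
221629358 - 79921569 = 141707789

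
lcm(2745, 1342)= 60390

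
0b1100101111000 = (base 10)6520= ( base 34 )5LQ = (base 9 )8844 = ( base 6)50104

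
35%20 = 15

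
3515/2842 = 3515/2842=   1.24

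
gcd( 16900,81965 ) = 845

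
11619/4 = 11619/4 = 2904.75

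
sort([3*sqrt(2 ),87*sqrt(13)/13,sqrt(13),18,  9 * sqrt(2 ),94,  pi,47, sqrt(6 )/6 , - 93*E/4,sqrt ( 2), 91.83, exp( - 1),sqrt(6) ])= [ - 93*E/4,exp( - 1),sqrt(6) /6,sqrt(2 ) , sqrt(6),pi,sqrt(13 ),  3*sqrt( 2 ),9*sqrt(2), 18,87*sqrt( 13)/13, 47, 91.83,94]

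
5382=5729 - 347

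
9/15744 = 3/5248 = 0.00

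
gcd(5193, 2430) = 9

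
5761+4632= 10393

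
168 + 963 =1131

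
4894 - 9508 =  - 4614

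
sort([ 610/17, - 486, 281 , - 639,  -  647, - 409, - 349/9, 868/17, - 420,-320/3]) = [ - 647,-639,  -  486, - 420, - 409, - 320/3,-349/9,610/17,868/17, 281]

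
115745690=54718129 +61027561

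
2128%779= 570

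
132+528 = 660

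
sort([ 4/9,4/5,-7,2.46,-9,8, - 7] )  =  [ -9, - 7, - 7, 4/9,4/5, 2.46,8]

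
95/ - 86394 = -95/86394 = - 0.00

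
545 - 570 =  - 25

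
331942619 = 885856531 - 553913912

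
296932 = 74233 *4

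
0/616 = 0 = 0.00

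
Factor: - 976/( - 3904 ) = 1/4= 2^( - 2 )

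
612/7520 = 153/1880 = 0.08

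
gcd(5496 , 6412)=916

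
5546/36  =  154 + 1/18 = 154.06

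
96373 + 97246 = 193619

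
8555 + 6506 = 15061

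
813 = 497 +316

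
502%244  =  14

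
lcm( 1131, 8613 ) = 111969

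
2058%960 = 138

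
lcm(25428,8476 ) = 25428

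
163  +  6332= 6495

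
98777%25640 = 21857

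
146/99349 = 146/99349 = 0.00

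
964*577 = 556228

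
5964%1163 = 149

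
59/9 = 6+5/9 = 6.56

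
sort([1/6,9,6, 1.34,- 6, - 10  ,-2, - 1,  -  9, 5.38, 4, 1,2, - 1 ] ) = [ - 10, - 9, - 6, - 2, - 1 ,  -  1, 1/6,  1,1.34,2, 4,5.38,6,9]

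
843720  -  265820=577900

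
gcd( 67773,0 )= 67773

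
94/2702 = 47/1351 = 0.03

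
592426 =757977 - 165551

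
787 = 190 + 597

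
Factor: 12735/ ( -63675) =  - 5^( - 1 ) = - 1/5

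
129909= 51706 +78203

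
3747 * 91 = 340977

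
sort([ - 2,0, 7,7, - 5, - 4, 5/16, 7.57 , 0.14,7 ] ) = [ - 5, -4, - 2,0, 0.14, 5/16, 7,7,7,7.57]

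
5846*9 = 52614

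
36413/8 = 4551 + 5/8 = 4551.62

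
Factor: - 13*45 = - 3^2*5^1*13^1 = - 585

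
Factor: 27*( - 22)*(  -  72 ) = 42768 = 2^4*3^5*  11^1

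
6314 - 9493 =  - 3179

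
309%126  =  57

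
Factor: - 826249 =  - 641^1*1289^1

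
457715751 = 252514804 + 205200947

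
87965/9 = 87965/9 = 9773.89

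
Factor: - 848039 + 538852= - 309187 = - 19^1*16273^1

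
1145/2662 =1145/2662 = 0.43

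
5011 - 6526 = -1515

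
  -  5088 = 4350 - 9438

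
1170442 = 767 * 1526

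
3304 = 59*56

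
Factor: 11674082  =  2^1*7^1*463^1*1801^1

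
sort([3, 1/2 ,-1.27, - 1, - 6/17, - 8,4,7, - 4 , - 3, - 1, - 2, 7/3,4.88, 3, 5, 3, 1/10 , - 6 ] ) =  [ - 8, - 6 , - 4,-3 , - 2 , - 1.27, - 1,-1, - 6/17,1/10 , 1/2, 7/3 , 3,3 , 3, 4,4.88, 5,7 ] 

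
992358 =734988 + 257370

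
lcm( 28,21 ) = 84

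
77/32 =77/32 = 2.41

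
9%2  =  1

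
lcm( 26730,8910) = 26730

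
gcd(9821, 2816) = 1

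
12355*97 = 1198435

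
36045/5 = 7209 = 7209.00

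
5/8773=5/8773= 0.00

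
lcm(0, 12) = 0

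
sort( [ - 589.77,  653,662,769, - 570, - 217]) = [ - 589.77,  -  570, - 217,653,662, 769 ] 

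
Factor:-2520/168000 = -3/200=- 2^ (-3)* 3^1*5^ ( - 2) 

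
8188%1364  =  4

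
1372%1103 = 269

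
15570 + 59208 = 74778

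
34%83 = 34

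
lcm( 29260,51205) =204820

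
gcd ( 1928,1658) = 2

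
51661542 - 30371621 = 21289921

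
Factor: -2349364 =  - 2^2*587341^1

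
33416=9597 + 23819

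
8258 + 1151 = 9409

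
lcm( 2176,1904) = 15232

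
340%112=4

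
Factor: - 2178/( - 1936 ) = 9/8 = 2^( - 3 )* 3^2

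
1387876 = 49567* 28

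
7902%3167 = 1568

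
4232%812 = 172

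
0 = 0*4833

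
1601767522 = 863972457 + 737795065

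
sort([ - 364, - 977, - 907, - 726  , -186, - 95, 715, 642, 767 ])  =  [ - 977, - 907, - 726, - 364, - 186, - 95, 642, 715, 767] 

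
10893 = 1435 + 9458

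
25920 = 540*48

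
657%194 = 75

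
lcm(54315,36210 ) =108630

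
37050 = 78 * 475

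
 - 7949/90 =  - 7949/90  =  -88.32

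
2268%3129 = 2268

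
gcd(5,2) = 1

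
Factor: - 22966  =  -2^1*11483^1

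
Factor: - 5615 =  - 5^1* 1123^1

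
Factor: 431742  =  2^1* 3^1 * 47^1 * 1531^1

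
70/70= 1 =1.00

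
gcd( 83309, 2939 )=1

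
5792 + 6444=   12236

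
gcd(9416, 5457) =107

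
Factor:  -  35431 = -11^1 * 3221^1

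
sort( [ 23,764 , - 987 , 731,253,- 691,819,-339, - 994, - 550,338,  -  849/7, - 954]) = [ -994,-987, - 954,-691,-550, - 339,- 849/7,23, 253,338, 731, 764,819 ]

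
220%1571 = 220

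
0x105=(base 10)261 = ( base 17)f6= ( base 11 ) 218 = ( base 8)405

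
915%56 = 19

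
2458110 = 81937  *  30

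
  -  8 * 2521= - 20168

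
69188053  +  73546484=142734537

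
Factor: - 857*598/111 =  - 512486/111 =-2^1*3^( - 1)*13^1*23^1*37^ ( - 1) * 857^1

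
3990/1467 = 2 + 352/489= 2.72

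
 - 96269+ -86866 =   -  183135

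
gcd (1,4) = 1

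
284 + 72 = 356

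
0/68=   0=0.00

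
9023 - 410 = 8613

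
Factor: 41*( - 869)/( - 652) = 2^( - 2)*11^1*41^1*79^1*163^( - 1)=35629/652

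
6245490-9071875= - 2826385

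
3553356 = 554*6414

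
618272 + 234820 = 853092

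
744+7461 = 8205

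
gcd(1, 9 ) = 1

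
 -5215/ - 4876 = 1 + 339/4876=1.07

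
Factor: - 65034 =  - 2^1*3^2*3613^1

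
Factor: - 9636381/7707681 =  - 3^1*17^( - 1)*29^1*31^1*397^1*50377^( - 1) =- 1070709/856409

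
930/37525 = 186/7505 = 0.02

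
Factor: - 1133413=  -  79^1 * 14347^1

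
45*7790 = 350550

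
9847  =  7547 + 2300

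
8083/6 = 1347 + 1/6 = 1347.17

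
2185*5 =10925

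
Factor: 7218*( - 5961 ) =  - 43026498 = - 2^1*3^3*401^1  *  1987^1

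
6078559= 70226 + 6008333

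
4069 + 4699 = 8768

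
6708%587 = 251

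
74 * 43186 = 3195764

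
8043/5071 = 1 + 2972/5071=1.59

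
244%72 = 28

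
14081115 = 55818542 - 41737427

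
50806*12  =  609672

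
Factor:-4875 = - 3^1*5^3*13^1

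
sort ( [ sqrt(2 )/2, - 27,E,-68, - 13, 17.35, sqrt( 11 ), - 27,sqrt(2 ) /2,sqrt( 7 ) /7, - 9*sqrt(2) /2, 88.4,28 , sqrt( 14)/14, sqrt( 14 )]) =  [ - 68, - 27, - 27, - 13, - 9 * sqrt( 2 ) /2,sqrt( 14 )/14  ,  sqrt(7 ) /7, sqrt( 2) /2, sqrt( 2)/2, E,sqrt( 11),sqrt( 14), 17.35, 28, 88.4]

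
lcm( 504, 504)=504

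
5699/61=5699/61 = 93.43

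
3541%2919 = 622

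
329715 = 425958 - 96243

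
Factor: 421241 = 421241^1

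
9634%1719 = 1039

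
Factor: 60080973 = 3^1*20026991^1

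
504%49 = 14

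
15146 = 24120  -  8974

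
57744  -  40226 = 17518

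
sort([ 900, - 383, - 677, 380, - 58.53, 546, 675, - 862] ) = [ - 862, - 677, - 383, - 58.53, 380, 546, 675  ,  900 ]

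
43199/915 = 47 + 194/915 = 47.21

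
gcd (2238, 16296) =6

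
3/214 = 3/214 = 0.01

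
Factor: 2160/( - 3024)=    - 5^1 * 7^(-1) = -  5/7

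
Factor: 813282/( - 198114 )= -7^( - 1)*53^( - 1 ) * 1523^1 = -1523/371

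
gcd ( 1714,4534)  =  2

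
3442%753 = 430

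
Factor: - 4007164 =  - 2^2*7^1*143113^1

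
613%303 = 7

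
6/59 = 6/59= 0.10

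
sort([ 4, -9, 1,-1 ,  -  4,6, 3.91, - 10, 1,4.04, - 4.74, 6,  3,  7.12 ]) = [ - 10, - 9, - 4.74,-4, - 1, 1,1, 3, 3.91, 4, 4.04, 6, 6, 7.12] 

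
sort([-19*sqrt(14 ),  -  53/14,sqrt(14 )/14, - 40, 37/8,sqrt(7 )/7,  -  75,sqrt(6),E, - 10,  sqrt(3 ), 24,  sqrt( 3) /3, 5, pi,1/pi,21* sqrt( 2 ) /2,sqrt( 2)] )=[-75, - 19*sqrt(14), - 40, - 10, - 53/14, sqrt( 14)/14,1/pi,sqrt ( 7)/7,sqrt(3 )/3 , sqrt(2 ) , sqrt( 3),sqrt( 6),E,pi,37/8,5,21 * sqrt( 2) /2, 24] 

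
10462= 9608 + 854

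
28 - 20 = 8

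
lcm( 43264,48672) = 389376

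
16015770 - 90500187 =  - 74484417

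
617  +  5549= 6166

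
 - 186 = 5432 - 5618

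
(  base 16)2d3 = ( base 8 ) 1323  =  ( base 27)ql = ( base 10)723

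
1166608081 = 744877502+421730579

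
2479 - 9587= - 7108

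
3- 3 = 0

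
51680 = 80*646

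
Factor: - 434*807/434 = - 3^1*269^1 = -807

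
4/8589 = 4/8589 = 0.00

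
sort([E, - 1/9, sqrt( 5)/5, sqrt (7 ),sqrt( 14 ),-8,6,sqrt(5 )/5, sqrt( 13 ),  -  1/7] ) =[ - 8, - 1/7, - 1/9,  sqrt( 5 ) /5, sqrt( 5 ) /5, sqrt( 7), E,sqrt(13 ),sqrt(14),6]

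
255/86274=85/28758 = 0.00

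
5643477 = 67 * 84231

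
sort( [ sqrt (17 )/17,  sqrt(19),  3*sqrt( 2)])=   [ sqrt(17 ) /17, 3*sqrt(2),sqrt( 19 ) ] 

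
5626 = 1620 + 4006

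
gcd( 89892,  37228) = 908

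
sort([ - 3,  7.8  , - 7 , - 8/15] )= [ - 7, - 3, -8/15, 7.8 ] 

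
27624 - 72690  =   - 45066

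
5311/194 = 27 + 73/194=27.38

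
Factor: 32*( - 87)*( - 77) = 2^5*3^1*7^1*11^1*29^1 = 214368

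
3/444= 1/148 = 0.01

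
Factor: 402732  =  2^2 * 3^4*11^1*113^1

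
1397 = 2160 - 763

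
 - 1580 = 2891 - 4471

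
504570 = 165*3058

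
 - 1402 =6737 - 8139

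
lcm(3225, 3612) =90300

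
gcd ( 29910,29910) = 29910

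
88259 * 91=8031569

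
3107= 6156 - 3049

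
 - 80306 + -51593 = - 131899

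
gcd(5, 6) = 1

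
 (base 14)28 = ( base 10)36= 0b100100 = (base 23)1d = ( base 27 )19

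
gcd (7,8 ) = 1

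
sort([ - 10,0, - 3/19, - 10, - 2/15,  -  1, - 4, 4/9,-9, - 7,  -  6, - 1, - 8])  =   [ - 10, - 10,-9, - 8, - 7, - 6, - 4, - 1, -1, - 3/19, - 2/15,0, 4/9]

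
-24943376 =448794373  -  473737749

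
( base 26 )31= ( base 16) 4F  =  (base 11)72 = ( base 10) 79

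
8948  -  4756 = 4192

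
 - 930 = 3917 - 4847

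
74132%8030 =1862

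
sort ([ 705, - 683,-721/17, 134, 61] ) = [ - 683, - 721/17, 61 , 134, 705 ] 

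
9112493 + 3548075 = 12660568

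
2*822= 1644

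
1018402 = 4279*238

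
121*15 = 1815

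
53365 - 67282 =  - 13917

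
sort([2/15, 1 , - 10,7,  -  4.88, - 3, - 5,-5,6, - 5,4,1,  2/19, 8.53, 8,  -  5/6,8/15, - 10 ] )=[ - 10, - 10, - 5, - 5, - 5,- 4.88, -3, - 5/6 , 2/19, 2/15,8/15, 1,  1,  4,6, 7, 8, 8.53 ]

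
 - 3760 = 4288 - 8048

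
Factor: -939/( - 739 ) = 3^1*313^1*739^( - 1)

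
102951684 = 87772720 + 15178964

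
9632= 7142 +2490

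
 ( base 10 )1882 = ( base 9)2521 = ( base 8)3532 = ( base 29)26Q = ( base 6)12414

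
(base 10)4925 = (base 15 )16D5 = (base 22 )A3J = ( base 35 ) 40p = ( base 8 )11475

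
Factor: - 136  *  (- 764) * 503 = 2^5  *  17^1*191^1*503^1 = 52263712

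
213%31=27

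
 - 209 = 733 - 942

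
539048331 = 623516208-84467877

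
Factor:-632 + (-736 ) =  -  2^3 * 3^2*19^1= - 1368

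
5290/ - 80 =  -  67 + 7/8 = -66.12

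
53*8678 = 459934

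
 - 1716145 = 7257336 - 8973481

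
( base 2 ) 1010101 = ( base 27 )34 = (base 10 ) 85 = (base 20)45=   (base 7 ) 151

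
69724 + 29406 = 99130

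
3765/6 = 627  +  1/2 = 627.50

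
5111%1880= 1351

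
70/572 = 35/286 = 0.12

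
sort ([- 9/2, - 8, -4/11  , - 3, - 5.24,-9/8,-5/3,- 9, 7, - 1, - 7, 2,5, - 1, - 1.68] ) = [ - 9,  -  8,  -  7, - 5.24, - 9/2, - 3,  -  1.68,  -  5/3, - 9/8, - 1, - 1, - 4/11,2,5,7 ] 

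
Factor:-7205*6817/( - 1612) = 2^(- 2 )*5^1*11^1*13^ (-1)*17^1*31^( - 1)*131^1*401^1 = 49116485/1612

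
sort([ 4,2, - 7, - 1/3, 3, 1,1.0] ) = [ - 7, - 1/3, 1,1.0 , 2,3,4] 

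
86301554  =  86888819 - 587265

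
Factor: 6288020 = 2^2*5^1*314401^1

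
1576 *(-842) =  - 1326992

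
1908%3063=1908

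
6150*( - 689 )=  -4237350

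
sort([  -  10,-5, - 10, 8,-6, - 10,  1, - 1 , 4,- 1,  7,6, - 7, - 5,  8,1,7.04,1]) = [ - 10,- 10, - 10, - 7,-6,-5,  -  5,  -  1, - 1,1 , 1 , 1,4,6, 7, 7.04, 8,8 ]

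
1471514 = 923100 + 548414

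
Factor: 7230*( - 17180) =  - 2^3*3^1*5^2*241^1*859^1 = - 124211400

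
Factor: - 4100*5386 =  - 22082600 = -2^3* 5^2*41^1*2693^1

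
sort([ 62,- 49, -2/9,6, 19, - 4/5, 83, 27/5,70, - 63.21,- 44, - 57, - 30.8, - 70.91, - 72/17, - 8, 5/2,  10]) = [  -  70.91, - 63.21, - 57, - 49,- 44, - 30.8, - 8, - 72/17,- 4/5 , - 2/9, 5/2, 27/5, 6, 10, 19,62, 70, 83] 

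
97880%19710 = 19040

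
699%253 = 193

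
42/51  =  14/17 = 0.82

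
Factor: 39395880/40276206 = 2188660/2237567 = 2^2*5^1*109433^1*2237567^( - 1)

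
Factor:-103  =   - 103^1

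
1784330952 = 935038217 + 849292735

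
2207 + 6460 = 8667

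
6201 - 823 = 5378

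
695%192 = 119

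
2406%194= 78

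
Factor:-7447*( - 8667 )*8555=3^4*5^1*11^1*29^1*59^1*107^1*677^1 = 552166639695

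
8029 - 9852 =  - 1823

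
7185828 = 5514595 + 1671233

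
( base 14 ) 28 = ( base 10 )36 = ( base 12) 30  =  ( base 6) 100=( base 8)44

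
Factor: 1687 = 7^1*241^1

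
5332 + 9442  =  14774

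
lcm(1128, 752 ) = 2256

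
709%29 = 13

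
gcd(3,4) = 1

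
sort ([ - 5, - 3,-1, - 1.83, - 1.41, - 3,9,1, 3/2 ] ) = [ - 5, - 3,  -  3, - 1.83, - 1.41, - 1, 1,3/2,9 ]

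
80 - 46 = 34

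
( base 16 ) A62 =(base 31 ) 2NN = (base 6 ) 20150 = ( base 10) 2658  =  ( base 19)76h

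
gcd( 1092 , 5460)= 1092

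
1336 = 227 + 1109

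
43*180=7740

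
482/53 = 482/53 = 9.09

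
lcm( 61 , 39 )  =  2379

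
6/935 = 6/935 = 0.01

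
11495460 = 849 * 13540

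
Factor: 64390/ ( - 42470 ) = -31^( - 1 )*  47^1= -47/31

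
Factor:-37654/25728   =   - 2^( - 6)*3^( - 1) * 281^1= -281/192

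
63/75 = 21/25 = 0.84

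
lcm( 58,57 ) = 3306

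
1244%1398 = 1244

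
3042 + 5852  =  8894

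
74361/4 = 74361/4  =  18590.25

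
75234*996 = 74933064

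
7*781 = 5467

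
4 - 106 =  - 102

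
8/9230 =4/4615 = 0.00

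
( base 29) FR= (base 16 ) 1CE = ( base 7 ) 1230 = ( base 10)462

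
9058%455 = 413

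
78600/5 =15720 = 15720.00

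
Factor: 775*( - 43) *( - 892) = 29725900  =  2^2*5^2*31^1*43^1*223^1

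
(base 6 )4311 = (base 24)1gj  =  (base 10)979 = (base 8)1723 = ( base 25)1e4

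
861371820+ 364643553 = 1226015373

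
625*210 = 131250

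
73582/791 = 93 + 19/791 = 93.02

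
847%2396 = 847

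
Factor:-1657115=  - 5^1*331423^1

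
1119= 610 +509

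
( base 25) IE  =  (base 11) 392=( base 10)464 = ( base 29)G0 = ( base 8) 720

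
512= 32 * 16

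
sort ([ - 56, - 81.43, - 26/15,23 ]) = [ - 81.43, - 56, - 26/15,23 ]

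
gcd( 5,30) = 5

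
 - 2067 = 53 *(-39)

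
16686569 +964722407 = 981408976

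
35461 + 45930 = 81391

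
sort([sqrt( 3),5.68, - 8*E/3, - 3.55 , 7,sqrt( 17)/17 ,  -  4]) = [ - 8* E/3, - 4,-3.55,sqrt( 17 )/17 , sqrt( 3), 5.68, 7 ] 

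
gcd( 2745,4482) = 9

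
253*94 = 23782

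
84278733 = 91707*919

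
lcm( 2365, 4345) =186835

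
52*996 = 51792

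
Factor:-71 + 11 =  - 60 =-2^2*3^1*5^1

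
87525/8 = 87525/8 = 10940.62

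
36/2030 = 18/1015 = 0.02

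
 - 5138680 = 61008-5199688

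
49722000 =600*82870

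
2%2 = 0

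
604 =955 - 351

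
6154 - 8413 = -2259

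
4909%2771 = 2138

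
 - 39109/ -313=124+297/313 = 124.95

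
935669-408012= 527657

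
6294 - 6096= 198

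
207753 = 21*9893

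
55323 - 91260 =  - 35937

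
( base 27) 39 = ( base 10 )90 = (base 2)1011010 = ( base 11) 82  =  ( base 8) 132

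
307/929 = 307/929 = 0.33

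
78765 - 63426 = 15339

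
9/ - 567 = -1/63 = - 0.02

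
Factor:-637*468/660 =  - 3^1* 5^(  -  1 )*7^2*11^(-1 )*13^2 = - 24843/55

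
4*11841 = 47364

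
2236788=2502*894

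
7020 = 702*10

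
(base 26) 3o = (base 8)146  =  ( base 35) 2W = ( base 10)102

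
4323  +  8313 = 12636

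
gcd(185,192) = 1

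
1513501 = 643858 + 869643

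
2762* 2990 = 8258380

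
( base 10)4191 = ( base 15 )1396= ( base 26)655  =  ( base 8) 10137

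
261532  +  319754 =581286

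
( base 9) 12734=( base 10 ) 8617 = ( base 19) 14ga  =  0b10000110101001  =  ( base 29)A74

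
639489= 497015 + 142474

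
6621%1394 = 1045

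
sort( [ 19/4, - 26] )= [ - 26,19/4 ] 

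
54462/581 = 54462/581 = 93.74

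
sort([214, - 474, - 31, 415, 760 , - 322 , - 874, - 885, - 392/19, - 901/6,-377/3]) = [ - 885 ,-874,  -  474 , - 322, - 901/6, - 377/3, - 31, - 392/19,214,415,760]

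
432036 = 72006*6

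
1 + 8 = 9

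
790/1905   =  158/381 = 0.41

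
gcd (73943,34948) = 1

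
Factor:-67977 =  - 3^2*7^1*13^1*83^1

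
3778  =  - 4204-  -  7982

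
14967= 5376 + 9591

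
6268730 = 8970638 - 2701908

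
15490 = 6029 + 9461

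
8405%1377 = 143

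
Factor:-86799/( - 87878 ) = 2^( - 1 )*3^1  *7^( - 1 )*6277^ (  -  1)*28933^1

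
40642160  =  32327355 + 8314805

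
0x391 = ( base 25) 1bd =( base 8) 1621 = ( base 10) 913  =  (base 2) 1110010001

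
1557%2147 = 1557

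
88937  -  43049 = 45888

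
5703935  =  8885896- 3181961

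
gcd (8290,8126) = 2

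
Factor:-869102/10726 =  - 434551/5363 = -  13^1*31^(-1)*173^(-1)*33427^1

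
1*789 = 789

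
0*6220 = 0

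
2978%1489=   0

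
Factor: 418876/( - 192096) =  - 157/72  =  -2^( - 3) * 3^ ( -2)*157^1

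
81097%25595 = 4312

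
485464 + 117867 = 603331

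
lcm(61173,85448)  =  5383224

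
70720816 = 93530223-22809407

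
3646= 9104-5458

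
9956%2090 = 1596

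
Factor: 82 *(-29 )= - 2378 = -2^1 *29^1*41^1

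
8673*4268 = 37016364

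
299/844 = 299/844 =0.35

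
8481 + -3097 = 5384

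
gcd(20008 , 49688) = 8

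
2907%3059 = 2907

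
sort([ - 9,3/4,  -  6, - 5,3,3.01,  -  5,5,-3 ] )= [ - 9,  -  6, - 5, - 5,-3,3/4, 3 , 3.01, 5 ]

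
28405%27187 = 1218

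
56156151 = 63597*883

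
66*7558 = 498828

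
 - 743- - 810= 67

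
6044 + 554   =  6598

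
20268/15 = 1351 + 1/5 = 1351.20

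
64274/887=72 + 410/887 = 72.46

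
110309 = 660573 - 550264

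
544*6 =3264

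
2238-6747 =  - 4509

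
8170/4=4085/2 = 2042.50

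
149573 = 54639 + 94934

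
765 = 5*153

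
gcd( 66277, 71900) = 1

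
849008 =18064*47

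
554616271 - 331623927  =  222992344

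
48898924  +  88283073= 137181997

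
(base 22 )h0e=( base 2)10000000110010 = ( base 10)8242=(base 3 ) 102022021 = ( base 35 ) 6PH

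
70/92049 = 70/92049=0.00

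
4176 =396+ 3780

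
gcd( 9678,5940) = 6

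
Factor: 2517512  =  2^3 * 137^1*2297^1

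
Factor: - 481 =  - 13^1*37^1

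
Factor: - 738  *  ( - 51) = 2^1*3^3 * 17^1*41^1=37638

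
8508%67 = 66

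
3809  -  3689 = 120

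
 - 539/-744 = 539/744 = 0.72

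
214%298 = 214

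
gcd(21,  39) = 3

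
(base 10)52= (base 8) 64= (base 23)26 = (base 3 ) 1221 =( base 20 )2C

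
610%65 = 25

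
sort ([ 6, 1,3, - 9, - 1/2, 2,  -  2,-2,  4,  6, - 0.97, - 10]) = [ - 10, - 9, - 2 , - 2,-0.97, - 1/2,  1, 2,3, 4,6, 6 ] 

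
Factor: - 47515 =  -5^1*13^1 * 17^1*43^1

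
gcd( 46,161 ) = 23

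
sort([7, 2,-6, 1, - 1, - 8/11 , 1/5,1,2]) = [  -  6, - 1 , - 8/11,  1/5 , 1,1,2,2,  7]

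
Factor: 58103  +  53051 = 111154=2^1*149^1*373^1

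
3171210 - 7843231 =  - 4672021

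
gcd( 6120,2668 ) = 4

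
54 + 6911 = 6965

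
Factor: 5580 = 2^2*3^2*5^1*31^1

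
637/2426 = 637/2426 = 0.26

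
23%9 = 5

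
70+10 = 80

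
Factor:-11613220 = -2^2*5^1* 31^1*18731^1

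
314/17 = 314/17  =  18.47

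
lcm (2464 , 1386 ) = 22176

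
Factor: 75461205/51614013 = 25153735/17204671  =  5^1*11^( - 1 )*19^( - 1)*263^ (-1) * 313^( - 1)*5030747^1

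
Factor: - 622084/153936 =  - 155521/38484 = - 2^( - 2 )*3^(  -  2)*1069^( - 1)*155521^1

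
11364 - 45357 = -33993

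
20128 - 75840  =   - 55712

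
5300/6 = 883+1/3 = 883.33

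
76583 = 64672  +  11911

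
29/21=1 + 8/21 = 1.38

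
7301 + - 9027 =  - 1726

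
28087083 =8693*3231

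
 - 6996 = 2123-9119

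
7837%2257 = 1066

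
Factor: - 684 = -2^2*3^2*19^1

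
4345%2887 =1458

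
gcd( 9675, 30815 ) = 5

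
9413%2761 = 1130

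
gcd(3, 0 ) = 3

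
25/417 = 25/417 = 0.06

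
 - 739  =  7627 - 8366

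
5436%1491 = 963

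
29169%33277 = 29169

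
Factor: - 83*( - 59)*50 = 244850 = 2^1*5^2*59^1 * 83^1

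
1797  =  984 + 813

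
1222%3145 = 1222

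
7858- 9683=-1825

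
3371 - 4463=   -1092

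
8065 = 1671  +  6394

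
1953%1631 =322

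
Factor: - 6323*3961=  - 17^1 * 233^1*6323^1 = - 25045403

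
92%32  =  28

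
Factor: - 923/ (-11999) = 13^( - 1 )=1/13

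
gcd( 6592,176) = 16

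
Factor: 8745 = 3^1 * 5^1 *11^1*53^1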